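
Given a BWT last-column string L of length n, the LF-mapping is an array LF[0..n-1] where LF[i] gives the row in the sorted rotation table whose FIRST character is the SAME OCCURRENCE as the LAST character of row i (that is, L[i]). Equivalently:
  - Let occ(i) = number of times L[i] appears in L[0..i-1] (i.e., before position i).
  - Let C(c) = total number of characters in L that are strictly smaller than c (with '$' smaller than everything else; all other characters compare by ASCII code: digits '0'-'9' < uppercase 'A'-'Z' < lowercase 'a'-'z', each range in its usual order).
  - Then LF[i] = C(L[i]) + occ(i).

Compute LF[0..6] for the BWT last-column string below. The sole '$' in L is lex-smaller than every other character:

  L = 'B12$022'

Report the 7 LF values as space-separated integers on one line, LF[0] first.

Char counts: '$':1, '0':1, '1':1, '2':3, 'B':1
C (first-col start): C('$')=0, C('0')=1, C('1')=2, C('2')=3, C('B')=6
L[0]='B': occ=0, LF[0]=C('B')+0=6+0=6
L[1]='1': occ=0, LF[1]=C('1')+0=2+0=2
L[2]='2': occ=0, LF[2]=C('2')+0=3+0=3
L[3]='$': occ=0, LF[3]=C('$')+0=0+0=0
L[4]='0': occ=0, LF[4]=C('0')+0=1+0=1
L[5]='2': occ=1, LF[5]=C('2')+1=3+1=4
L[6]='2': occ=2, LF[6]=C('2')+2=3+2=5

Answer: 6 2 3 0 1 4 5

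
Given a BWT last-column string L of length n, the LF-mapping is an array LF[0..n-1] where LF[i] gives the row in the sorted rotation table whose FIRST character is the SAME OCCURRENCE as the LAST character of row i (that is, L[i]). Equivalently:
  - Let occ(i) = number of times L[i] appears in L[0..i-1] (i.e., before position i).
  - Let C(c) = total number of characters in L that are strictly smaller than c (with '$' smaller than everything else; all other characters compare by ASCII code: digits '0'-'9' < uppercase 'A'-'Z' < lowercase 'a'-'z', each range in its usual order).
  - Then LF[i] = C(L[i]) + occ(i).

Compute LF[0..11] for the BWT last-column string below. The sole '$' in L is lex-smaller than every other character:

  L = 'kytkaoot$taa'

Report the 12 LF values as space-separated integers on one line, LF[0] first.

Char counts: '$':1, 'a':3, 'k':2, 'o':2, 't':3, 'y':1
C (first-col start): C('$')=0, C('a')=1, C('k')=4, C('o')=6, C('t')=8, C('y')=11
L[0]='k': occ=0, LF[0]=C('k')+0=4+0=4
L[1]='y': occ=0, LF[1]=C('y')+0=11+0=11
L[2]='t': occ=0, LF[2]=C('t')+0=8+0=8
L[3]='k': occ=1, LF[3]=C('k')+1=4+1=5
L[4]='a': occ=0, LF[4]=C('a')+0=1+0=1
L[5]='o': occ=0, LF[5]=C('o')+0=6+0=6
L[6]='o': occ=1, LF[6]=C('o')+1=6+1=7
L[7]='t': occ=1, LF[7]=C('t')+1=8+1=9
L[8]='$': occ=0, LF[8]=C('$')+0=0+0=0
L[9]='t': occ=2, LF[9]=C('t')+2=8+2=10
L[10]='a': occ=1, LF[10]=C('a')+1=1+1=2
L[11]='a': occ=2, LF[11]=C('a')+2=1+2=3

Answer: 4 11 8 5 1 6 7 9 0 10 2 3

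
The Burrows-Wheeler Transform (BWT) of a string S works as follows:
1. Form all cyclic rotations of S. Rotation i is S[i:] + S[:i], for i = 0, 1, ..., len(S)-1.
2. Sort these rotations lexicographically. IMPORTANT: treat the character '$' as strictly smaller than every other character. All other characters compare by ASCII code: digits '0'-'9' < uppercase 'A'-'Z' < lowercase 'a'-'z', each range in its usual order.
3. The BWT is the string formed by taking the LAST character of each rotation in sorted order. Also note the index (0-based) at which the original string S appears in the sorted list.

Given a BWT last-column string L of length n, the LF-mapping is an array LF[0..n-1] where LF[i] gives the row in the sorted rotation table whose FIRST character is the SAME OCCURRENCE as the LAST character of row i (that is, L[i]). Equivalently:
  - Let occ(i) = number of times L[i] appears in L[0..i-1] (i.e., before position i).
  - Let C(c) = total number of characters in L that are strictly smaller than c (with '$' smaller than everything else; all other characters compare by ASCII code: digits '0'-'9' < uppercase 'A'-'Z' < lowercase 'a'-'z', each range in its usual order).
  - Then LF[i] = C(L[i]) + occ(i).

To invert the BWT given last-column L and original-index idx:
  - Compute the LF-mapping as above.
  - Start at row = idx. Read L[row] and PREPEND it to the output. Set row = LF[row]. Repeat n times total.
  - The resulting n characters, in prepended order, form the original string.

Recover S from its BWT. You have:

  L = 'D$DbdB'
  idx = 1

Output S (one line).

Answer: BdbDD$

Derivation:
LF mapping: 2 0 3 4 5 1
Walk LF starting at row 1, prepending L[row]:
  step 1: row=1, L[1]='$', prepend. Next row=LF[1]=0
  step 2: row=0, L[0]='D', prepend. Next row=LF[0]=2
  step 3: row=2, L[2]='D', prepend. Next row=LF[2]=3
  step 4: row=3, L[3]='b', prepend. Next row=LF[3]=4
  step 5: row=4, L[4]='d', prepend. Next row=LF[4]=5
  step 6: row=5, L[5]='B', prepend. Next row=LF[5]=1
Reversed output: BdbDD$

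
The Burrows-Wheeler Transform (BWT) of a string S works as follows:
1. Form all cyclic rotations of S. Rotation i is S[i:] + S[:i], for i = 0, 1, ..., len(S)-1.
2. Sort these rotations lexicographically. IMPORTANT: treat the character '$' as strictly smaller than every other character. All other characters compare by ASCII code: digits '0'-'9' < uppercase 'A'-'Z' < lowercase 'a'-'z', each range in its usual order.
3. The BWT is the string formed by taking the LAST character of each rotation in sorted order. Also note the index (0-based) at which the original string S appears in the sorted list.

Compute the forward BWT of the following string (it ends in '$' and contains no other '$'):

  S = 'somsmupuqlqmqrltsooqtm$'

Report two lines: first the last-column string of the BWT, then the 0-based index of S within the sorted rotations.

All 23 rotations (rotation i = S[i:]+S[:i]):
  rot[0] = somsmupuqlqmqrltsooqtm$
  rot[1] = omsmupuqlqmqrltsooqtm$s
  rot[2] = msmupuqlqmqrltsooqtm$so
  rot[3] = smupuqlqmqrltsooqtm$som
  rot[4] = mupuqlqmqrltsooqtm$soms
  rot[5] = upuqlqmqrltsooqtm$somsm
  rot[6] = puqlqmqrltsooqtm$somsmu
  rot[7] = uqlqmqrltsooqtm$somsmup
  rot[8] = qlqmqrltsooqtm$somsmupu
  rot[9] = lqmqrltsooqtm$somsmupuq
  rot[10] = qmqrltsooqtm$somsmupuql
  rot[11] = mqrltsooqtm$somsmupuqlq
  rot[12] = qrltsooqtm$somsmupuqlqm
  rot[13] = rltsooqtm$somsmupuqlqmq
  rot[14] = ltsooqtm$somsmupuqlqmqr
  rot[15] = tsooqtm$somsmupuqlqmqrl
  rot[16] = sooqtm$somsmupuqlqmqrlt
  rot[17] = ooqtm$somsmupuqlqmqrlts
  rot[18] = oqtm$somsmupuqlqmqrltso
  rot[19] = qtm$somsmupuqlqmqrltsoo
  rot[20] = tm$somsmupuqlqmqrltsooq
  rot[21] = m$somsmupuqlqmqrltsooqt
  rot[22] = $somsmupuqlqmqrltsooqtm
Sorted (with $ < everything):
  sorted[0] = $somsmupuqlqmqrltsooqtm  (last char: 'm')
  sorted[1] = lqmqrltsooqtm$somsmupuq  (last char: 'q')
  sorted[2] = ltsooqtm$somsmupuqlqmqr  (last char: 'r')
  sorted[3] = m$somsmupuqlqmqrltsooqt  (last char: 't')
  sorted[4] = mqrltsooqtm$somsmupuqlq  (last char: 'q')
  sorted[5] = msmupuqlqmqrltsooqtm$so  (last char: 'o')
  sorted[6] = mupuqlqmqrltsooqtm$soms  (last char: 's')
  sorted[7] = omsmupuqlqmqrltsooqtm$s  (last char: 's')
  sorted[8] = ooqtm$somsmupuqlqmqrlts  (last char: 's')
  sorted[9] = oqtm$somsmupuqlqmqrltso  (last char: 'o')
  sorted[10] = puqlqmqrltsooqtm$somsmu  (last char: 'u')
  sorted[11] = qlqmqrltsooqtm$somsmupu  (last char: 'u')
  sorted[12] = qmqrltsooqtm$somsmupuql  (last char: 'l')
  sorted[13] = qrltsooqtm$somsmupuqlqm  (last char: 'm')
  sorted[14] = qtm$somsmupuqlqmqrltsoo  (last char: 'o')
  sorted[15] = rltsooqtm$somsmupuqlqmq  (last char: 'q')
  sorted[16] = smupuqlqmqrltsooqtm$som  (last char: 'm')
  sorted[17] = somsmupuqlqmqrltsooqtm$  (last char: '$')
  sorted[18] = sooqtm$somsmupuqlqmqrlt  (last char: 't')
  sorted[19] = tm$somsmupuqlqmqrltsooq  (last char: 'q')
  sorted[20] = tsooqtm$somsmupuqlqmqrl  (last char: 'l')
  sorted[21] = upuqlqmqrltsooqtm$somsm  (last char: 'm')
  sorted[22] = uqlqmqrltsooqtm$somsmup  (last char: 'p')
Last column: mqrtqosssouulmoqm$tqlmp
Original string S is at sorted index 17

Answer: mqrtqosssouulmoqm$tqlmp
17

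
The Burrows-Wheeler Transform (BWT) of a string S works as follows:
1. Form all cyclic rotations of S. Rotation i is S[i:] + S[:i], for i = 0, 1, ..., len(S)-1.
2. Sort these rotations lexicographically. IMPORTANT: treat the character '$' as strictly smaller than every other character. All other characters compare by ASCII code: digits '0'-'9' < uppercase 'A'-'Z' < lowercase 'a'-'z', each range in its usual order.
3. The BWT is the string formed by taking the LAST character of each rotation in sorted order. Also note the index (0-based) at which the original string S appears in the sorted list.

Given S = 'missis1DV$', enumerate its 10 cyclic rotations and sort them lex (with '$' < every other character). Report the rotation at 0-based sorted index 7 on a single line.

Answer: s1DV$missi

Derivation:
All 10 rotations (rotation i = S[i:]+S[:i]):
  rot[0] = missis1DV$
  rot[1] = issis1DV$m
  rot[2] = ssis1DV$mi
  rot[3] = sis1DV$mis
  rot[4] = is1DV$miss
  rot[5] = s1DV$missi
  rot[6] = 1DV$missis
  rot[7] = DV$missis1
  rot[8] = V$missis1D
  rot[9] = $missis1DV
Sorted (with $ < everything):
  sorted[0] = $missis1DV
  sorted[1] = 1DV$missis
  sorted[2] = DV$missis1
  sorted[3] = V$missis1D
  sorted[4] = is1DV$miss
  sorted[5] = issis1DV$m
  sorted[6] = missis1DV$
  sorted[7] = s1DV$missi
  sorted[8] = sis1DV$mis
  sorted[9] = ssis1DV$mi
sorted[7] = s1DV$missi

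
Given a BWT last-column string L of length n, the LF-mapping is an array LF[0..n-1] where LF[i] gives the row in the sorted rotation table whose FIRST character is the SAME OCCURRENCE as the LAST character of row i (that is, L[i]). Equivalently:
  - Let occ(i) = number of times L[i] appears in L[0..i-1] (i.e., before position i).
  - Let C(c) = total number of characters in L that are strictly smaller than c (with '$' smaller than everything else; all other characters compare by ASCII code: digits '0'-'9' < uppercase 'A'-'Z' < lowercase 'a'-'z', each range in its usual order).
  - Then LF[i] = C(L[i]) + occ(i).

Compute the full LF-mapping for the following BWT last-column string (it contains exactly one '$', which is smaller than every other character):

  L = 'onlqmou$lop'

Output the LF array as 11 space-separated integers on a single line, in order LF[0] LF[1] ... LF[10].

Char counts: '$':1, 'l':2, 'm':1, 'n':1, 'o':3, 'p':1, 'q':1, 'u':1
C (first-col start): C('$')=0, C('l')=1, C('m')=3, C('n')=4, C('o')=5, C('p')=8, C('q')=9, C('u')=10
L[0]='o': occ=0, LF[0]=C('o')+0=5+0=5
L[1]='n': occ=0, LF[1]=C('n')+0=4+0=4
L[2]='l': occ=0, LF[2]=C('l')+0=1+0=1
L[3]='q': occ=0, LF[3]=C('q')+0=9+0=9
L[4]='m': occ=0, LF[4]=C('m')+0=3+0=3
L[5]='o': occ=1, LF[5]=C('o')+1=5+1=6
L[6]='u': occ=0, LF[6]=C('u')+0=10+0=10
L[7]='$': occ=0, LF[7]=C('$')+0=0+0=0
L[8]='l': occ=1, LF[8]=C('l')+1=1+1=2
L[9]='o': occ=2, LF[9]=C('o')+2=5+2=7
L[10]='p': occ=0, LF[10]=C('p')+0=8+0=8

Answer: 5 4 1 9 3 6 10 0 2 7 8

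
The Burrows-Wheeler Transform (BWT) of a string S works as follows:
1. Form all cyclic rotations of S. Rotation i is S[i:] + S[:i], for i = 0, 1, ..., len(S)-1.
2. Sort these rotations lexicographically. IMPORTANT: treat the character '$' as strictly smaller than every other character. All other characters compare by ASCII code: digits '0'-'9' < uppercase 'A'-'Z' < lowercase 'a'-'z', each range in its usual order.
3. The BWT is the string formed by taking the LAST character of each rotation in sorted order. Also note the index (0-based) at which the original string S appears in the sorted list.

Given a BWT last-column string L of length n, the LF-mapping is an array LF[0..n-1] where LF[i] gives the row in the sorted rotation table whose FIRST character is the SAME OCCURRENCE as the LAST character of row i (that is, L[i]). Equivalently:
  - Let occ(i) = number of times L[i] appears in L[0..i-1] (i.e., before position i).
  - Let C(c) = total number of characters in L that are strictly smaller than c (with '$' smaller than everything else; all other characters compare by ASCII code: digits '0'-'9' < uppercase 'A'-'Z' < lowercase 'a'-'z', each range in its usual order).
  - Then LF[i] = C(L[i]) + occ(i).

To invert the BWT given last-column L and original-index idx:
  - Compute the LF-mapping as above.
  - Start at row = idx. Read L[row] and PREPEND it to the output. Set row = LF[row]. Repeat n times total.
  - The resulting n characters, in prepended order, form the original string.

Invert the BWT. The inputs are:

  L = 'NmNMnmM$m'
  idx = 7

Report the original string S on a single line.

LF mapping: 3 5 4 1 8 6 2 0 7
Walk LF starting at row 7, prepending L[row]:
  step 1: row=7, L[7]='$', prepend. Next row=LF[7]=0
  step 2: row=0, L[0]='N', prepend. Next row=LF[0]=3
  step 3: row=3, L[3]='M', prepend. Next row=LF[3]=1
  step 4: row=1, L[1]='m', prepend. Next row=LF[1]=5
  step 5: row=5, L[5]='m', prepend. Next row=LF[5]=6
  step 6: row=6, L[6]='M', prepend. Next row=LF[6]=2
  step 7: row=2, L[2]='N', prepend. Next row=LF[2]=4
  step 8: row=4, L[4]='n', prepend. Next row=LF[4]=8
  step 9: row=8, L[8]='m', prepend. Next row=LF[8]=7
Reversed output: mnNMmmMN$

Answer: mnNMmmMN$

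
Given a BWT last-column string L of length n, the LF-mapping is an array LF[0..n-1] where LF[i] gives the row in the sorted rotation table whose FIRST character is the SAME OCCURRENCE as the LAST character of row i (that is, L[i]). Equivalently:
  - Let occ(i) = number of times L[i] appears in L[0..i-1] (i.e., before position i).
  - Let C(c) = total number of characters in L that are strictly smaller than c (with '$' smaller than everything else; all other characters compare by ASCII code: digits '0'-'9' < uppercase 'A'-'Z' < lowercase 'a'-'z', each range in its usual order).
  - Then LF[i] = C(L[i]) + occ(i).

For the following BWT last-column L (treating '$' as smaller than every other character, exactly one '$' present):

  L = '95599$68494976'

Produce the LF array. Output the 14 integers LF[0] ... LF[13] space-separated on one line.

Char counts: '$':1, '4':2, '5':2, '6':2, '7':1, '8':1, '9':5
C (first-col start): C('$')=0, C('4')=1, C('5')=3, C('6')=5, C('7')=7, C('8')=8, C('9')=9
L[0]='9': occ=0, LF[0]=C('9')+0=9+0=9
L[1]='5': occ=0, LF[1]=C('5')+0=3+0=3
L[2]='5': occ=1, LF[2]=C('5')+1=3+1=4
L[3]='9': occ=1, LF[3]=C('9')+1=9+1=10
L[4]='9': occ=2, LF[4]=C('9')+2=9+2=11
L[5]='$': occ=0, LF[5]=C('$')+0=0+0=0
L[6]='6': occ=0, LF[6]=C('6')+0=5+0=5
L[7]='8': occ=0, LF[7]=C('8')+0=8+0=8
L[8]='4': occ=0, LF[8]=C('4')+0=1+0=1
L[9]='9': occ=3, LF[9]=C('9')+3=9+3=12
L[10]='4': occ=1, LF[10]=C('4')+1=1+1=2
L[11]='9': occ=4, LF[11]=C('9')+4=9+4=13
L[12]='7': occ=0, LF[12]=C('7')+0=7+0=7
L[13]='6': occ=1, LF[13]=C('6')+1=5+1=6

Answer: 9 3 4 10 11 0 5 8 1 12 2 13 7 6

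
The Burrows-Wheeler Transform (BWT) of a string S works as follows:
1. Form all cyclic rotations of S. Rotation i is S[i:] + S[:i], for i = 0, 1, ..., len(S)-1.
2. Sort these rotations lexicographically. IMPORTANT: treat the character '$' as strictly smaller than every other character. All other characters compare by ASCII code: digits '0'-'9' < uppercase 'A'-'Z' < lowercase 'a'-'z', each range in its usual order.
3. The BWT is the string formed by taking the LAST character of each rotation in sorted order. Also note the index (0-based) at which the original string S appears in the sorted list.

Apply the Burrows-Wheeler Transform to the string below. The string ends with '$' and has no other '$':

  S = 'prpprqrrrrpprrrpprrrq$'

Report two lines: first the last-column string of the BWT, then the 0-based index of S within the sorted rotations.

All 22 rotations (rotation i = S[i:]+S[:i]):
  rot[0] = prpprqrrrrpprrrpprrrq$
  rot[1] = rpprqrrrrpprrrpprrrq$p
  rot[2] = pprqrrrrpprrrpprrrq$pr
  rot[3] = prqrrrrpprrrpprrrq$prp
  rot[4] = rqrrrrpprrrpprrrq$prpp
  rot[5] = qrrrrpprrrpprrrq$prppr
  rot[6] = rrrrpprrrpprrrq$prpprq
  rot[7] = rrrpprrrpprrrq$prpprqr
  rot[8] = rrpprrrpprrrq$prpprqrr
  rot[9] = rpprrrpprrrq$prpprqrrr
  rot[10] = pprrrpprrrq$prpprqrrrr
  rot[11] = prrrpprrrq$prpprqrrrrp
  rot[12] = rrrpprrrq$prpprqrrrrpp
  rot[13] = rrpprrrq$prpprqrrrrppr
  rot[14] = rpprrrq$prpprqrrrrpprr
  rot[15] = pprrrq$prpprqrrrrpprrr
  rot[16] = prrrq$prpprqrrrrpprrrp
  rot[17] = rrrq$prpprqrrrrpprrrpp
  rot[18] = rrq$prpprqrrrrpprrrppr
  rot[19] = rq$prpprqrrrrpprrrpprr
  rot[20] = q$prpprqrrrrpprrrpprrr
  rot[21] = $prpprqrrrrpprrrpprrrq
Sorted (with $ < everything):
  sorted[0] = $prpprqrrrrpprrrpprrrq  (last char: 'q')
  sorted[1] = pprqrrrrpprrrpprrrq$pr  (last char: 'r')
  sorted[2] = pprrrpprrrq$prpprqrrrr  (last char: 'r')
  sorted[3] = pprrrq$prpprqrrrrpprrr  (last char: 'r')
  sorted[4] = prpprqrrrrpprrrpprrrq$  (last char: '$')
  sorted[5] = prqrrrrpprrrpprrrq$prp  (last char: 'p')
  sorted[6] = prrrpprrrq$prpprqrrrrp  (last char: 'p')
  sorted[7] = prrrq$prpprqrrrrpprrrp  (last char: 'p')
  sorted[8] = q$prpprqrrrrpprrrpprrr  (last char: 'r')
  sorted[9] = qrrrrpprrrpprrrq$prppr  (last char: 'r')
  sorted[10] = rpprqrrrrpprrrpprrrq$p  (last char: 'p')
  sorted[11] = rpprrrpprrrq$prpprqrrr  (last char: 'r')
  sorted[12] = rpprrrq$prpprqrrrrpprr  (last char: 'r')
  sorted[13] = rq$prpprqrrrrpprrrpprr  (last char: 'r')
  sorted[14] = rqrrrrpprrrpprrrq$prpp  (last char: 'p')
  sorted[15] = rrpprrrpprrrq$prpprqrr  (last char: 'r')
  sorted[16] = rrpprrrq$prpprqrrrrppr  (last char: 'r')
  sorted[17] = rrq$prpprqrrrrpprrrppr  (last char: 'r')
  sorted[18] = rrrpprrrpprrrq$prpprqr  (last char: 'r')
  sorted[19] = rrrpprrrq$prpprqrrrrpp  (last char: 'p')
  sorted[20] = rrrq$prpprqrrrrpprrrpp  (last char: 'p')
  sorted[21] = rrrrpprrrpprrrq$prpprq  (last char: 'q')
Last column: qrrr$ppprrprrrprrrrppq
Original string S is at sorted index 4

Answer: qrrr$ppprrprrrprrrrppq
4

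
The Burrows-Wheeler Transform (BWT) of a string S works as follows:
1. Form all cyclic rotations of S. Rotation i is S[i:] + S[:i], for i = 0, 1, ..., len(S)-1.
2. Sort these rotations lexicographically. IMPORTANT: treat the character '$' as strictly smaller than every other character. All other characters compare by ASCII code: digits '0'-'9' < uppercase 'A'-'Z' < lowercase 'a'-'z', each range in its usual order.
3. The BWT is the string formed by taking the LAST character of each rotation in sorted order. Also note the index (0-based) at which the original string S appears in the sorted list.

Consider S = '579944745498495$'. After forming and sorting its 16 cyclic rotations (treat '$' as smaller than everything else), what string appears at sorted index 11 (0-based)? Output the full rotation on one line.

All 16 rotations (rotation i = S[i:]+S[:i]):
  rot[0] = 579944745498495$
  rot[1] = 79944745498495$5
  rot[2] = 9944745498495$57
  rot[3] = 944745498495$579
  rot[4] = 44745498495$5799
  rot[5] = 4745498495$57994
  rot[6] = 745498495$579944
  rot[7] = 45498495$5799447
  rot[8] = 5498495$57994474
  rot[9] = 498495$579944745
  rot[10] = 98495$5799447454
  rot[11] = 8495$57994474549
  rot[12] = 495$579944745498
  rot[13] = 95$5799447454984
  rot[14] = 5$57994474549849
  rot[15] = $579944745498495
Sorted (with $ < everything):
  sorted[0] = $579944745498495
  sorted[1] = 44745498495$5799
  sorted[2] = 45498495$5799447
  sorted[3] = 4745498495$57994
  sorted[4] = 495$579944745498
  sorted[5] = 498495$579944745
  sorted[6] = 5$57994474549849
  sorted[7] = 5498495$57994474
  sorted[8] = 579944745498495$
  sorted[9] = 745498495$579944
  sorted[10] = 79944745498495$5
  sorted[11] = 8495$57994474549
  sorted[12] = 944745498495$579
  sorted[13] = 95$5799447454984
  sorted[14] = 98495$5799447454
  sorted[15] = 9944745498495$57
sorted[11] = 8495$57994474549

Answer: 8495$57994474549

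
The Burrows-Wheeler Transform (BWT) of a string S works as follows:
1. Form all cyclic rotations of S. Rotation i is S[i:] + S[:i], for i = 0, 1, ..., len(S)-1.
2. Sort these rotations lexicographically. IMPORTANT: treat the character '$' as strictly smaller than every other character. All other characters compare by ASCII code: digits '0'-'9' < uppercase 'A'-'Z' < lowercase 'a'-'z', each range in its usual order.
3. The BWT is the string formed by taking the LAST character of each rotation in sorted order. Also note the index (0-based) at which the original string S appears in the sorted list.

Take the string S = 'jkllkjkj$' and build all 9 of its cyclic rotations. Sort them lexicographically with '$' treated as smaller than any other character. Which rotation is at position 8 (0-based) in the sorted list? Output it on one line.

All 9 rotations (rotation i = S[i:]+S[:i]):
  rot[0] = jkllkjkj$
  rot[1] = kllkjkj$j
  rot[2] = llkjkj$jk
  rot[3] = lkjkj$jkl
  rot[4] = kjkj$jkll
  rot[5] = jkj$jkllk
  rot[6] = kj$jkllkj
  rot[7] = j$jkllkjk
  rot[8] = $jkllkjkj
Sorted (with $ < everything):
  sorted[0] = $jkllkjkj
  sorted[1] = j$jkllkjk
  sorted[2] = jkj$jkllk
  sorted[3] = jkllkjkj$
  sorted[4] = kj$jkllkj
  sorted[5] = kjkj$jkll
  sorted[6] = kllkjkj$j
  sorted[7] = lkjkj$jkl
  sorted[8] = llkjkj$jk
sorted[8] = llkjkj$jk

Answer: llkjkj$jk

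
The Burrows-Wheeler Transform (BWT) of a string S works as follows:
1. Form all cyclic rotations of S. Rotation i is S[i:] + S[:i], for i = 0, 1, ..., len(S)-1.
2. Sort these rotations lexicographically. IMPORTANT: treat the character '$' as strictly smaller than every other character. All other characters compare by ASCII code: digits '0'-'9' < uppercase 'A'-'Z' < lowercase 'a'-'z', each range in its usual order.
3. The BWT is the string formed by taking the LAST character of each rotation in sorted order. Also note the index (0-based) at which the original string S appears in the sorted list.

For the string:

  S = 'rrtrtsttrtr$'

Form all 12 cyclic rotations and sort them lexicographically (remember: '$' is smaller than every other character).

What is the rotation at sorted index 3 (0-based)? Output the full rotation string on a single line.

All 12 rotations (rotation i = S[i:]+S[:i]):
  rot[0] = rrtrtsttrtr$
  rot[1] = rtrtsttrtr$r
  rot[2] = trtsttrtr$rr
  rot[3] = rtsttrtr$rrt
  rot[4] = tsttrtr$rrtr
  rot[5] = sttrtr$rrtrt
  rot[6] = ttrtr$rrtrts
  rot[7] = trtr$rrtrtst
  rot[8] = rtr$rrtrtstt
  rot[9] = tr$rrtrtsttr
  rot[10] = r$rrtrtsttrt
  rot[11] = $rrtrtsttrtr
Sorted (with $ < everything):
  sorted[0] = $rrtrtsttrtr
  sorted[1] = r$rrtrtsttrt
  sorted[2] = rrtrtsttrtr$
  sorted[3] = rtr$rrtrtstt
  sorted[4] = rtrtsttrtr$r
  sorted[5] = rtsttrtr$rrt
  sorted[6] = sttrtr$rrtrt
  sorted[7] = tr$rrtrtsttr
  sorted[8] = trtr$rrtrtst
  sorted[9] = trtsttrtr$rr
  sorted[10] = tsttrtr$rrtr
  sorted[11] = ttrtr$rrtrts
sorted[3] = rtr$rrtrtstt

Answer: rtr$rrtrtstt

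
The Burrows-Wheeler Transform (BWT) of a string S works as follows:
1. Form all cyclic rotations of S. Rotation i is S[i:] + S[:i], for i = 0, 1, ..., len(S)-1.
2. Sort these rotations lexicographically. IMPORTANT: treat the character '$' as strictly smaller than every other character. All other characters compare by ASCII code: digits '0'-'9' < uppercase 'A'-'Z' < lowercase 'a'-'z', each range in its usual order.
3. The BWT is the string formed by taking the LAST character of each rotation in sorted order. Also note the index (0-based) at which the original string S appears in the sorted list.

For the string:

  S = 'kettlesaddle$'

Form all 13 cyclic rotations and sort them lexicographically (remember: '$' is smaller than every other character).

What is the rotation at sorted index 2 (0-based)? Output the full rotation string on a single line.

Answer: ddle$kettlesa

Derivation:
All 13 rotations (rotation i = S[i:]+S[:i]):
  rot[0] = kettlesaddle$
  rot[1] = ettlesaddle$k
  rot[2] = ttlesaddle$ke
  rot[3] = tlesaddle$ket
  rot[4] = lesaddle$kett
  rot[5] = esaddle$kettl
  rot[6] = saddle$kettle
  rot[7] = addle$kettles
  rot[8] = ddle$kettlesa
  rot[9] = dle$kettlesad
  rot[10] = le$kettlesadd
  rot[11] = e$kettlesaddl
  rot[12] = $kettlesaddle
Sorted (with $ < everything):
  sorted[0] = $kettlesaddle
  sorted[1] = addle$kettles
  sorted[2] = ddle$kettlesa
  sorted[3] = dle$kettlesad
  sorted[4] = e$kettlesaddl
  sorted[5] = esaddle$kettl
  sorted[6] = ettlesaddle$k
  sorted[7] = kettlesaddle$
  sorted[8] = le$kettlesadd
  sorted[9] = lesaddle$kett
  sorted[10] = saddle$kettle
  sorted[11] = tlesaddle$ket
  sorted[12] = ttlesaddle$ke
sorted[2] = ddle$kettlesa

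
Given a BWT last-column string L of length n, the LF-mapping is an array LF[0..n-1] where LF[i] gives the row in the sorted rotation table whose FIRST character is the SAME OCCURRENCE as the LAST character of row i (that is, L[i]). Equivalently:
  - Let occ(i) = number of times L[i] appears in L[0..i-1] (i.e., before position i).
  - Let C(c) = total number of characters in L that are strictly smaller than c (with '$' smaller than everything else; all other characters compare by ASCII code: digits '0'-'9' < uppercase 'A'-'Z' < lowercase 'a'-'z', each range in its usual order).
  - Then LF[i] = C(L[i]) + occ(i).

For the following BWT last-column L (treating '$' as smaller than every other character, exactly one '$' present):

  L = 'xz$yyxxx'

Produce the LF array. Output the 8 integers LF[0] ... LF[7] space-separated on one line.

Answer: 1 7 0 5 6 2 3 4

Derivation:
Char counts: '$':1, 'x':4, 'y':2, 'z':1
C (first-col start): C('$')=0, C('x')=1, C('y')=5, C('z')=7
L[0]='x': occ=0, LF[0]=C('x')+0=1+0=1
L[1]='z': occ=0, LF[1]=C('z')+0=7+0=7
L[2]='$': occ=0, LF[2]=C('$')+0=0+0=0
L[3]='y': occ=0, LF[3]=C('y')+0=5+0=5
L[4]='y': occ=1, LF[4]=C('y')+1=5+1=6
L[5]='x': occ=1, LF[5]=C('x')+1=1+1=2
L[6]='x': occ=2, LF[6]=C('x')+2=1+2=3
L[7]='x': occ=3, LF[7]=C('x')+3=1+3=4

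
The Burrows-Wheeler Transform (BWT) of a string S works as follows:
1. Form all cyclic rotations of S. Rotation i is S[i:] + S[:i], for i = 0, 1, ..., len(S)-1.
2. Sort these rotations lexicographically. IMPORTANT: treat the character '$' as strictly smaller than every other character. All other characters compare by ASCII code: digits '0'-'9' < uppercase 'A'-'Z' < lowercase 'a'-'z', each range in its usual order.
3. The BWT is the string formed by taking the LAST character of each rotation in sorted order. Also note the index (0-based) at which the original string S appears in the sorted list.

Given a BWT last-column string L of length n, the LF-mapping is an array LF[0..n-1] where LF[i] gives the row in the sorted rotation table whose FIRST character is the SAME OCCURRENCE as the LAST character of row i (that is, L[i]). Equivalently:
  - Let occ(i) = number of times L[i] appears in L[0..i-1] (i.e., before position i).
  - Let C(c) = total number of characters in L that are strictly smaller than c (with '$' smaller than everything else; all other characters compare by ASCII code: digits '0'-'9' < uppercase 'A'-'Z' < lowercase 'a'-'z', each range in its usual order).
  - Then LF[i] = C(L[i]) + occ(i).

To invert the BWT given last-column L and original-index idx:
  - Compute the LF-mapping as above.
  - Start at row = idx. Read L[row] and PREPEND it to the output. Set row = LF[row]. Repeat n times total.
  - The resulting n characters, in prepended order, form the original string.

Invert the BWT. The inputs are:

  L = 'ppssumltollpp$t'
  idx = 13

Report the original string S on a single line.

Answer: tumopslslptplp$

Derivation:
LF mapping: 6 7 10 11 14 4 1 12 5 2 3 8 9 0 13
Walk LF starting at row 13, prepending L[row]:
  step 1: row=13, L[13]='$', prepend. Next row=LF[13]=0
  step 2: row=0, L[0]='p', prepend. Next row=LF[0]=6
  step 3: row=6, L[6]='l', prepend. Next row=LF[6]=1
  step 4: row=1, L[1]='p', prepend. Next row=LF[1]=7
  step 5: row=7, L[7]='t', prepend. Next row=LF[7]=12
  step 6: row=12, L[12]='p', prepend. Next row=LF[12]=9
  step 7: row=9, L[9]='l', prepend. Next row=LF[9]=2
  step 8: row=2, L[2]='s', prepend. Next row=LF[2]=10
  step 9: row=10, L[10]='l', prepend. Next row=LF[10]=3
  step 10: row=3, L[3]='s', prepend. Next row=LF[3]=11
  step 11: row=11, L[11]='p', prepend. Next row=LF[11]=8
  step 12: row=8, L[8]='o', prepend. Next row=LF[8]=5
  step 13: row=5, L[5]='m', prepend. Next row=LF[5]=4
  step 14: row=4, L[4]='u', prepend. Next row=LF[4]=14
  step 15: row=14, L[14]='t', prepend. Next row=LF[14]=13
Reversed output: tumopslslptplp$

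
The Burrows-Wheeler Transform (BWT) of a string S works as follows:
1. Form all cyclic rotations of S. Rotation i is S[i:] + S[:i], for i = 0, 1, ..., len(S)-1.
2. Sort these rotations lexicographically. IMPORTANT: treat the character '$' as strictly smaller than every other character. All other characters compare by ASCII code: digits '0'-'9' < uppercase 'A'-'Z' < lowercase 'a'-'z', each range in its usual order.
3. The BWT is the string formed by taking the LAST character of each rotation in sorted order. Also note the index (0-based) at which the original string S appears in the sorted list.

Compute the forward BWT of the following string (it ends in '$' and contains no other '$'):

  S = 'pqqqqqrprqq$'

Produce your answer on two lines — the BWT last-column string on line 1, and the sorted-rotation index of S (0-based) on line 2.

Answer: q$rqrpqqqqqp
1

Derivation:
All 12 rotations (rotation i = S[i:]+S[:i]):
  rot[0] = pqqqqqrprqq$
  rot[1] = qqqqqrprqq$p
  rot[2] = qqqqrprqq$pq
  rot[3] = qqqrprqq$pqq
  rot[4] = qqrprqq$pqqq
  rot[5] = qrprqq$pqqqq
  rot[6] = rprqq$pqqqqq
  rot[7] = prqq$pqqqqqr
  rot[8] = rqq$pqqqqqrp
  rot[9] = qq$pqqqqqrpr
  rot[10] = q$pqqqqqrprq
  rot[11] = $pqqqqqrprqq
Sorted (with $ < everything):
  sorted[0] = $pqqqqqrprqq  (last char: 'q')
  sorted[1] = pqqqqqrprqq$  (last char: '$')
  sorted[2] = prqq$pqqqqqr  (last char: 'r')
  sorted[3] = q$pqqqqqrprq  (last char: 'q')
  sorted[4] = qq$pqqqqqrpr  (last char: 'r')
  sorted[5] = qqqqqrprqq$p  (last char: 'p')
  sorted[6] = qqqqrprqq$pq  (last char: 'q')
  sorted[7] = qqqrprqq$pqq  (last char: 'q')
  sorted[8] = qqrprqq$pqqq  (last char: 'q')
  sorted[9] = qrprqq$pqqqq  (last char: 'q')
  sorted[10] = rprqq$pqqqqq  (last char: 'q')
  sorted[11] = rqq$pqqqqqrp  (last char: 'p')
Last column: q$rqrpqqqqqp
Original string S is at sorted index 1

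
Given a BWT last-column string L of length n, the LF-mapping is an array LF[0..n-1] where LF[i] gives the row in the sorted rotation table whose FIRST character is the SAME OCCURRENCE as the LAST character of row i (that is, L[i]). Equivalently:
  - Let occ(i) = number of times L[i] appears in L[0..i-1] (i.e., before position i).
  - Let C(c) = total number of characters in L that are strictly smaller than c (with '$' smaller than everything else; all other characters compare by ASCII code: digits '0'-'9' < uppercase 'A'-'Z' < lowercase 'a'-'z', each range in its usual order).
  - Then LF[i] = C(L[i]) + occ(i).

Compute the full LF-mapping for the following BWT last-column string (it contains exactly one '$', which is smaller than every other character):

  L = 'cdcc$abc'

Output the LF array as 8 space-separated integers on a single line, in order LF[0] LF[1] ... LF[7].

Answer: 3 7 4 5 0 1 2 6

Derivation:
Char counts: '$':1, 'a':1, 'b':1, 'c':4, 'd':1
C (first-col start): C('$')=0, C('a')=1, C('b')=2, C('c')=3, C('d')=7
L[0]='c': occ=0, LF[0]=C('c')+0=3+0=3
L[1]='d': occ=0, LF[1]=C('d')+0=7+0=7
L[2]='c': occ=1, LF[2]=C('c')+1=3+1=4
L[3]='c': occ=2, LF[3]=C('c')+2=3+2=5
L[4]='$': occ=0, LF[4]=C('$')+0=0+0=0
L[5]='a': occ=0, LF[5]=C('a')+0=1+0=1
L[6]='b': occ=0, LF[6]=C('b')+0=2+0=2
L[7]='c': occ=3, LF[7]=C('c')+3=3+3=6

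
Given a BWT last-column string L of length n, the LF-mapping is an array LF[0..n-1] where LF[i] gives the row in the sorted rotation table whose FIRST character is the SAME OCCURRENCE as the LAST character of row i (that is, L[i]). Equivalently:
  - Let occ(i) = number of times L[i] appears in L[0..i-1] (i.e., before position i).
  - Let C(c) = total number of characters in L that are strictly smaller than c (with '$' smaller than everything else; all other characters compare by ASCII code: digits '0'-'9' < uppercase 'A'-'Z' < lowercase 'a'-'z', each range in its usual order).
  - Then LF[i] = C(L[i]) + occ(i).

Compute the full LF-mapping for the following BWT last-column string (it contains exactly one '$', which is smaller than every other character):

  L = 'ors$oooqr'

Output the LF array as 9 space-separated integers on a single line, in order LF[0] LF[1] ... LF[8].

Char counts: '$':1, 'o':4, 'q':1, 'r':2, 's':1
C (first-col start): C('$')=0, C('o')=1, C('q')=5, C('r')=6, C('s')=8
L[0]='o': occ=0, LF[0]=C('o')+0=1+0=1
L[1]='r': occ=0, LF[1]=C('r')+0=6+0=6
L[2]='s': occ=0, LF[2]=C('s')+0=8+0=8
L[3]='$': occ=0, LF[3]=C('$')+0=0+0=0
L[4]='o': occ=1, LF[4]=C('o')+1=1+1=2
L[5]='o': occ=2, LF[5]=C('o')+2=1+2=3
L[6]='o': occ=3, LF[6]=C('o')+3=1+3=4
L[7]='q': occ=0, LF[7]=C('q')+0=5+0=5
L[8]='r': occ=1, LF[8]=C('r')+1=6+1=7

Answer: 1 6 8 0 2 3 4 5 7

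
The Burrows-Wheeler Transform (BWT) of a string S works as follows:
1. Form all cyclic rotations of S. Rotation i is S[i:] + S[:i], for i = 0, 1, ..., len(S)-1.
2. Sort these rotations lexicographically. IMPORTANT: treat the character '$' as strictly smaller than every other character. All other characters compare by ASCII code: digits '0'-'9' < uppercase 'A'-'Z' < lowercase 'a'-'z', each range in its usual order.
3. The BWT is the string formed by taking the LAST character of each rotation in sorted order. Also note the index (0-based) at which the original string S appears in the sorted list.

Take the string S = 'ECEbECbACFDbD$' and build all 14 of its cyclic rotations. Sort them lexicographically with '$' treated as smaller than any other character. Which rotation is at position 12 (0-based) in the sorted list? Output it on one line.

All 14 rotations (rotation i = S[i:]+S[:i]):
  rot[0] = ECEbECbACFDbD$
  rot[1] = CEbECbACFDbD$E
  rot[2] = EbECbACFDbD$EC
  rot[3] = bECbACFDbD$ECE
  rot[4] = ECbACFDbD$ECEb
  rot[5] = CbACFDbD$ECEbE
  rot[6] = bACFDbD$ECEbEC
  rot[7] = ACFDbD$ECEbECb
  rot[8] = CFDbD$ECEbECbA
  rot[9] = FDbD$ECEbECbAC
  rot[10] = DbD$ECEbECbACF
  rot[11] = bD$ECEbECbACFD
  rot[12] = D$ECEbECbACFDb
  rot[13] = $ECEbECbACFDbD
Sorted (with $ < everything):
  sorted[0] = $ECEbECbACFDbD
  sorted[1] = ACFDbD$ECEbECb
  sorted[2] = CEbECbACFDbD$E
  sorted[3] = CFDbD$ECEbECbA
  sorted[4] = CbACFDbD$ECEbE
  sorted[5] = D$ECEbECbACFDb
  sorted[6] = DbD$ECEbECbACF
  sorted[7] = ECEbECbACFDbD$
  sorted[8] = ECbACFDbD$ECEb
  sorted[9] = EbECbACFDbD$EC
  sorted[10] = FDbD$ECEbECbAC
  sorted[11] = bACFDbD$ECEbEC
  sorted[12] = bD$ECEbECbACFD
  sorted[13] = bECbACFDbD$ECE
sorted[12] = bD$ECEbECbACFD

Answer: bD$ECEbECbACFD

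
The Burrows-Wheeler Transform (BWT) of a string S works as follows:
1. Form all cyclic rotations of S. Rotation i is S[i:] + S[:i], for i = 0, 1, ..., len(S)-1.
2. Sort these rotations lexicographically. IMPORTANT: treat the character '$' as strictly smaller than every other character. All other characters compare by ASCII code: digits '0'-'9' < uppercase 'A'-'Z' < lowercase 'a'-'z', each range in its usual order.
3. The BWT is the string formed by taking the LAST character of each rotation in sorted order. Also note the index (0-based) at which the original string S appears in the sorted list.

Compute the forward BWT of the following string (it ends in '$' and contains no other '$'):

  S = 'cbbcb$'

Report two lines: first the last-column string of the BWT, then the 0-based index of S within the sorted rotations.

All 6 rotations (rotation i = S[i:]+S[:i]):
  rot[0] = cbbcb$
  rot[1] = bbcb$c
  rot[2] = bcb$cb
  rot[3] = cb$cbb
  rot[4] = b$cbbc
  rot[5] = $cbbcb
Sorted (with $ < everything):
  sorted[0] = $cbbcb  (last char: 'b')
  sorted[1] = b$cbbc  (last char: 'c')
  sorted[2] = bbcb$c  (last char: 'c')
  sorted[3] = bcb$cb  (last char: 'b')
  sorted[4] = cb$cbb  (last char: 'b')
  sorted[5] = cbbcb$  (last char: '$')
Last column: bccbb$
Original string S is at sorted index 5

Answer: bccbb$
5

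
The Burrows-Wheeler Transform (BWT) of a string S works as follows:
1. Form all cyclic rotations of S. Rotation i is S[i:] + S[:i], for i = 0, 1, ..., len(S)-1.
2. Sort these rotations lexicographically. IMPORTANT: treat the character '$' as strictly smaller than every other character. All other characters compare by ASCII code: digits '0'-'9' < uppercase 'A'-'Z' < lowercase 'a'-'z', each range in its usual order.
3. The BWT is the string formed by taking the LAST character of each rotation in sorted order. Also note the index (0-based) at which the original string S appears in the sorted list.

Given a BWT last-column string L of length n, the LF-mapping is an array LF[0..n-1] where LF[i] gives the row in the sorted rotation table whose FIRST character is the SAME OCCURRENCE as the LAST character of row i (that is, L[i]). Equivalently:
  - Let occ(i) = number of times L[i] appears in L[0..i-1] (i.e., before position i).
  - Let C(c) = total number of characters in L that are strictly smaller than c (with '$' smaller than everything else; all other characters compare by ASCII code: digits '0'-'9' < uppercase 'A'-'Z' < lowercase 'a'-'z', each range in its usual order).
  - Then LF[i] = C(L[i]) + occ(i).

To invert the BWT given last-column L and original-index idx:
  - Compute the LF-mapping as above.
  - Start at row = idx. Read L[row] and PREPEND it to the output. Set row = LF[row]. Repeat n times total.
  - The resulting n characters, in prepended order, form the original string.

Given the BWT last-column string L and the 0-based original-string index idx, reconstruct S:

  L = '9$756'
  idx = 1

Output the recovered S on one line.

LF mapping: 4 0 3 1 2
Walk LF starting at row 1, prepending L[row]:
  step 1: row=1, L[1]='$', prepend. Next row=LF[1]=0
  step 2: row=0, L[0]='9', prepend. Next row=LF[0]=4
  step 3: row=4, L[4]='6', prepend. Next row=LF[4]=2
  step 4: row=2, L[2]='7', prepend. Next row=LF[2]=3
  step 5: row=3, L[3]='5', prepend. Next row=LF[3]=1
Reversed output: 5769$

Answer: 5769$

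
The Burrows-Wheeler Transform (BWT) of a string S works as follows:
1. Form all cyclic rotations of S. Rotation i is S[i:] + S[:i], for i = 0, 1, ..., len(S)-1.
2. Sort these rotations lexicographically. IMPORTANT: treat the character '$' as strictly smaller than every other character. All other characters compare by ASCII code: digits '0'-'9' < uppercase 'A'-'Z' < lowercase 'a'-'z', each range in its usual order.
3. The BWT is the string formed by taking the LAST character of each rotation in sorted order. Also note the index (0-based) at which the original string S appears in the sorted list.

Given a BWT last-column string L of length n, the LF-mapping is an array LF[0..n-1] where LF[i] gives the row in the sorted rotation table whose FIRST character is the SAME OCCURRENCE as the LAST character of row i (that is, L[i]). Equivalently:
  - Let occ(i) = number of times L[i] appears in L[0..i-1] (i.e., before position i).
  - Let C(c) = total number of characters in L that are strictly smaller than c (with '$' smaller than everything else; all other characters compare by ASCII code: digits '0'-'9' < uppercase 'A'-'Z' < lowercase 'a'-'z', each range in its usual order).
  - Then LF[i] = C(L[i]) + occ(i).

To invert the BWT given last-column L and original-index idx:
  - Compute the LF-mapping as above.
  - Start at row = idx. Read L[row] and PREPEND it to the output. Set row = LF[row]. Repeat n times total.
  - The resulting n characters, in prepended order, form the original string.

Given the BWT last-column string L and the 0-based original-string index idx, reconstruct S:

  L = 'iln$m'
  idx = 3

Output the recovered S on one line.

Answer: mnli$

Derivation:
LF mapping: 1 2 4 0 3
Walk LF starting at row 3, prepending L[row]:
  step 1: row=3, L[3]='$', prepend. Next row=LF[3]=0
  step 2: row=0, L[0]='i', prepend. Next row=LF[0]=1
  step 3: row=1, L[1]='l', prepend. Next row=LF[1]=2
  step 4: row=2, L[2]='n', prepend. Next row=LF[2]=4
  step 5: row=4, L[4]='m', prepend. Next row=LF[4]=3
Reversed output: mnli$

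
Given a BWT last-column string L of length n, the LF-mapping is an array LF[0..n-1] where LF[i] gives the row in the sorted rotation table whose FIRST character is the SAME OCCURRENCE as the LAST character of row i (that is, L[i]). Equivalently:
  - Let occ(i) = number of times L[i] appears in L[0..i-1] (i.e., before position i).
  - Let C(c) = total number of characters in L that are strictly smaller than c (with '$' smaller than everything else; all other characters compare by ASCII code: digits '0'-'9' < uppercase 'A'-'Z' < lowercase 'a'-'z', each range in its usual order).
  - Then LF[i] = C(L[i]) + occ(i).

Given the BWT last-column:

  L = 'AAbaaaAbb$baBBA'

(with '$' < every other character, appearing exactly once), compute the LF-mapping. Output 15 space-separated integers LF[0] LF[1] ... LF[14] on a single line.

Answer: 1 2 11 7 8 9 3 12 13 0 14 10 5 6 4

Derivation:
Char counts: '$':1, 'A':4, 'B':2, 'a':4, 'b':4
C (first-col start): C('$')=0, C('A')=1, C('B')=5, C('a')=7, C('b')=11
L[0]='A': occ=0, LF[0]=C('A')+0=1+0=1
L[1]='A': occ=1, LF[1]=C('A')+1=1+1=2
L[2]='b': occ=0, LF[2]=C('b')+0=11+0=11
L[3]='a': occ=0, LF[3]=C('a')+0=7+0=7
L[4]='a': occ=1, LF[4]=C('a')+1=7+1=8
L[5]='a': occ=2, LF[5]=C('a')+2=7+2=9
L[6]='A': occ=2, LF[6]=C('A')+2=1+2=3
L[7]='b': occ=1, LF[7]=C('b')+1=11+1=12
L[8]='b': occ=2, LF[8]=C('b')+2=11+2=13
L[9]='$': occ=0, LF[9]=C('$')+0=0+0=0
L[10]='b': occ=3, LF[10]=C('b')+3=11+3=14
L[11]='a': occ=3, LF[11]=C('a')+3=7+3=10
L[12]='B': occ=0, LF[12]=C('B')+0=5+0=5
L[13]='B': occ=1, LF[13]=C('B')+1=5+1=6
L[14]='A': occ=3, LF[14]=C('A')+3=1+3=4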